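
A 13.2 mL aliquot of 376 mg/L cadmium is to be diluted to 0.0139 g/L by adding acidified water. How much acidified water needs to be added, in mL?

0.0139 g/L = 13.9 mg/L.
V₂ = C₁V₁/C₂ = 376 × 13.2 / 13.9 = 357 mL.
Diluent to add = V₂ − V₁ = 357 − 13.2 = 344 mL.

344 mL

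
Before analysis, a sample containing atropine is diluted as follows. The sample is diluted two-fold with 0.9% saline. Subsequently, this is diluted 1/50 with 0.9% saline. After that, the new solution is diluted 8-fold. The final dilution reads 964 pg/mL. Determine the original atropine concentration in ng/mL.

Overall dilution factor = 2 × 50 × 8 = 800.
Original = 964 pg/mL × 800 = 7.71 × 10⁵ pg/mL = 771 ng/mL.

771 ng/mL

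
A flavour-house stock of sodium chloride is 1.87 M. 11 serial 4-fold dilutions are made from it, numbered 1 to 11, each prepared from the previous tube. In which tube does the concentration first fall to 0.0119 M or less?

Tube n has concentration 1.87 M / 4ⁿ.
Need 4ⁿ ≥ 1.87 M / 0.0119 M = 157, so n ≥ 3.65.
First such tube: n = 4.

tube 4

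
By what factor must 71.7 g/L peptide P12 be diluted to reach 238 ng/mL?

3.01 × 10⁵

Factor = C₀/C_target = 71.7 g/L / 238 ng/mL = 3.01 × 10⁵.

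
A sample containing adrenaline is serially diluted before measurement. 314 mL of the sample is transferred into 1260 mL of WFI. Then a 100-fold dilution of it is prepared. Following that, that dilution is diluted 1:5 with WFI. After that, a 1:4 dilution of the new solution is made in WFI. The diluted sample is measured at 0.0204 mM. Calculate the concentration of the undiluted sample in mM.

Overall dilution factor = 5.013 × 100 × 5 × 4 = 1.00 × 10⁴.
Original = 0.0204 mM × 1.00 × 10⁴ = 205 mM.

205 mM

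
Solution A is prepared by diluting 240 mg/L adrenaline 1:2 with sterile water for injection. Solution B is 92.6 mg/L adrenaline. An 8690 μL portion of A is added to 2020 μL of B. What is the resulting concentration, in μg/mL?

115 μg/mL

C_A = 240 mg/L / 2 = 120 mg/L.
C_mix = (C_A·V_A + C_B·V_B)/(V_A + V_B) = (120×8690 + 92.6×2020) / 10710 = 115 mg/L = 115 μg/mL.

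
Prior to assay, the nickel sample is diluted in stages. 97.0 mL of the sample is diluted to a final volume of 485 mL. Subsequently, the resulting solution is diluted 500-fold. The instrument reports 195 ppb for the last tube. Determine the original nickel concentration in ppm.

Overall dilution factor = 5 × 500 = 2500.
Original = 195 ppb × 2500 = 4.88 × 10⁵ ppb = 488 ppm.

488 ppm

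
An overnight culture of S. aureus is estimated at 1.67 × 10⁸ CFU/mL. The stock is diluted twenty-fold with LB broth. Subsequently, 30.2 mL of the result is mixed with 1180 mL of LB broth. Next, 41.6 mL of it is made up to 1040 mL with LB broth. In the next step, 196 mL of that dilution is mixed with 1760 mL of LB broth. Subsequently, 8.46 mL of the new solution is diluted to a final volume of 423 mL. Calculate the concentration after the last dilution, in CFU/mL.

Overall dilution factor = 20 × 40.07 × 25 × 9.980 × 50 = 10.00 × 10⁶.
1.67 × 10⁸ CFU/mL / 10.00 × 10⁶ = 16.7 CFU/mL.

16.7 CFU/mL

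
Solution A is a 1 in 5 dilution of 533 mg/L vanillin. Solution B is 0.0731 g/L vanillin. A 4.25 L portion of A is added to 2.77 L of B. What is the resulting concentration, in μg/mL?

93.4 μg/mL

C_A = 533 mg/L / 5 = 107 mg/L.
C_B = 0.0731 g/L = 73.1 mg/L.
C_mix = (C_A·V_A + C_B·V_B)/(V_A + V_B) = (107×4.25 + 73.1×2.77) / 7.020 = 93.4 mg/L = 93.4 μg/mL.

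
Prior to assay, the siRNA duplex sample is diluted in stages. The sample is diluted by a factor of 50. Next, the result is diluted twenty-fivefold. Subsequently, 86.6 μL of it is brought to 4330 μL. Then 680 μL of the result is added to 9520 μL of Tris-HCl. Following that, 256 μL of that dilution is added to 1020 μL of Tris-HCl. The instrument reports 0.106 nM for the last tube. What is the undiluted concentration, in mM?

0.495 mM

Overall dilution factor = 50 × 25 × 50 × 15 × 4.984 = 4.67 × 10⁶.
Original = 0.106 nM × 4.67 × 10⁶ = 4.95 × 10⁵ nM = 0.495 mM.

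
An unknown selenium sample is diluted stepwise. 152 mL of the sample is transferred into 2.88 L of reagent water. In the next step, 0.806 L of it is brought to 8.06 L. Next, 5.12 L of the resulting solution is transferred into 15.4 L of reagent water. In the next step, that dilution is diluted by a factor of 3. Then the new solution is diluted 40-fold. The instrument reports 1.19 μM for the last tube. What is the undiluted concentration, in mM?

114 mM

Overall dilution factor = 19.95 × 10 × 4.008 × 3 × 40 = 9.59 × 10⁴.
Original = 1.19 μM × 9.59 × 10⁴ = 1.14 × 10⁵ μM = 114 mM.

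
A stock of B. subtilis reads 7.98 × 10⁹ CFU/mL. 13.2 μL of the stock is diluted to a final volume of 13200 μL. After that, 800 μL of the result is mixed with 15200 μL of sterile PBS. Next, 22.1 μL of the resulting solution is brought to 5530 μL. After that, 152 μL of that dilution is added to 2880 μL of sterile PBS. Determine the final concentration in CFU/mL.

79.9 CFU/mL

Overall dilution factor = 1000 × 20 × 250.2 × 19.95 = 9.98 × 10⁷.
7.98 × 10⁹ CFU/mL / 9.98 × 10⁷ = 79.9 CFU/mL.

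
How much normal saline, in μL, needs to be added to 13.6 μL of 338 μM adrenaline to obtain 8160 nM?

8160 nM = 8.16 μM.
V₂ = C₁V₁/C₂ = 338 × 13.6 / 8.16 = 563 μL.
Diluent to add = V₂ − V₁ = 563 − 13.6 = 550 μL.

550 μL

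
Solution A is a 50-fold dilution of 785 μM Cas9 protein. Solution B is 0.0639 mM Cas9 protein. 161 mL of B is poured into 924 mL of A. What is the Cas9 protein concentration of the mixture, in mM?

C_A = 785 μM / 50 = 15.7 μM.
C_B = 0.0639 mM = 63.9 μM.
C_mix = (C_A·V_A + C_B·V_B)/(V_A + V_B) = (15.7×924 + 63.9×161) / 1085 = 22.9 μM = 0.0229 mM.

0.0229 mM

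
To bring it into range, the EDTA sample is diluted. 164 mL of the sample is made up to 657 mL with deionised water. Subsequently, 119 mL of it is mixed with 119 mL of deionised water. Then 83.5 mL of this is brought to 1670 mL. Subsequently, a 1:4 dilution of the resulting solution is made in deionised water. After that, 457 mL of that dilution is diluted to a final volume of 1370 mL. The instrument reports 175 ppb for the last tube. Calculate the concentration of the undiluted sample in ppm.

Overall dilution factor = 4.006 × 2 × 20 × 4 × 2.998 = 1922.
Original = 175 ppb × 1922 = 3.36 × 10⁵ ppb = 336 ppm.

336 ppm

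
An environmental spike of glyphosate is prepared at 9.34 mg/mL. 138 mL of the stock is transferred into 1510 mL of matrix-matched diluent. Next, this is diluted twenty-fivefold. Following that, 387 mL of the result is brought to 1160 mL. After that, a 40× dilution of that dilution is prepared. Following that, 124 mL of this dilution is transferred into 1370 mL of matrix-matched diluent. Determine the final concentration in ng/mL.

Overall dilution factor = 11.94 × 25 × 2.997 × 40 × 12.05 = 4.31 × 10⁵.
9.34 mg/mL / 4.31 × 10⁵ = 2.17 × 10⁻⁵ mg/mL = 21.7 ng/mL.

21.7 ng/mL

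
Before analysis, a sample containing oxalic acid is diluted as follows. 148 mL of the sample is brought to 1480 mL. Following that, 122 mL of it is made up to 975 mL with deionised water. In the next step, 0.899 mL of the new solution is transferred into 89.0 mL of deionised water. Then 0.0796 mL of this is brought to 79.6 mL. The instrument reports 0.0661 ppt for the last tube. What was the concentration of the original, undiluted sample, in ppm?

Overall dilution factor = 10 × 7.992 × 100.00 × 1000 = 7.99 × 10⁶.
Original = 0.0661 ppt × 7.99 × 10⁶ = 5.28 × 10⁵ ppt = 0.528 ppm.

0.528 ppm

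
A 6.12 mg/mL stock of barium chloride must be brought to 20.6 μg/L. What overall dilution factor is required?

2.97 × 10⁵

Factor = C₀/C_target = 6.12 mg/mL / 20.6 μg/L = 2.97 × 10⁵.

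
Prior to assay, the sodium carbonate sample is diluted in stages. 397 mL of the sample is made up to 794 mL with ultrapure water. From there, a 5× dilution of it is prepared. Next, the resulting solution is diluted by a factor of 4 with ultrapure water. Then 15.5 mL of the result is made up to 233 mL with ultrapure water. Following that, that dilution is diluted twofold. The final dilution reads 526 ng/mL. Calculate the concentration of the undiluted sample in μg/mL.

633 μg/mL

Overall dilution factor = 2 × 5 × 4 × 15.03 × 2 = 1203.
Original = 526 ng/mL × 1203 = 6.33 × 10⁵ ng/mL = 633 μg/mL.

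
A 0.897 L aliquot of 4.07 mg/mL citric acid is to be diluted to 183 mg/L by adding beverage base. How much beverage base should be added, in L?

183 mg/L = 0.183 mg/mL.
V₂ = C₁V₁/C₂ = 4.07 × 0.897 / 0.183 = 19.9 L.
Diluent to add = V₂ − V₁ = 19.9 − 0.897 = 19.1 L.

19.1 L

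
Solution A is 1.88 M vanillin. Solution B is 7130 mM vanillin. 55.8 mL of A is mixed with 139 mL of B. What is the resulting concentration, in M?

C_B = 7130 mM = 7.13 M.
C_mix = (C_A·V_A + C_B·V_B)/(V_A + V_B) = (1.88×55.8 + 7.13×139) / 194.8 = 5.63 M.

5.63 M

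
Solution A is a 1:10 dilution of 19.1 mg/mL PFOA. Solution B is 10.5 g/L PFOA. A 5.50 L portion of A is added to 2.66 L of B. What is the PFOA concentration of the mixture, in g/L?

C_A = 19.1 mg/mL / 10 = 1.91 mg/mL.
C_B = 10.5 g/L = 10.5 mg/mL.
C_mix = (C_A·V_A + C_B·V_B)/(V_A + V_B) = (1.91×5.50 + 10.5×2.66) / 8.160 = 4.71 mg/mL = 4.71 g/L.

4.71 g/L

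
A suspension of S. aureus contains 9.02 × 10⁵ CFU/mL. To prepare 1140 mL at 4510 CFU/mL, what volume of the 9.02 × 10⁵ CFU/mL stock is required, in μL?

V₁ = C₂V₂/C₁ = 4510 × 1140 / 9.02 × 10⁵ = 5.70 mL = 5700 μL.

5700 μL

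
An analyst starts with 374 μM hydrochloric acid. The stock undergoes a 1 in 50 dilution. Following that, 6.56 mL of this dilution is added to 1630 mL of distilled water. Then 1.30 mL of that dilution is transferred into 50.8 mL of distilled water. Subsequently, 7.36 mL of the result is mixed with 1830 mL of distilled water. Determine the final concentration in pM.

3.00 pM

Overall dilution factor = 50 × 249.5 × 40.08 × 249.6 = 1.25 × 10⁸.
374 μM / 1.25 × 10⁸ = 3.00 × 10⁻⁶ μM = 3.00 pM.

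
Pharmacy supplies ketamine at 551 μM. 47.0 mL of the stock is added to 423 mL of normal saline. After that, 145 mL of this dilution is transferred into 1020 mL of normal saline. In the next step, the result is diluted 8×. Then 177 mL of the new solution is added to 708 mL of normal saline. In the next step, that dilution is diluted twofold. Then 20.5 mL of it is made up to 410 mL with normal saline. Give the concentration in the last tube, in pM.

Overall dilution factor = 10 × 8.034 × 8 × 5 × 2 × 20 = 1.29 × 10⁵.
551 μM / 1.29 × 10⁵ = 4.29 × 10⁻³ μM = 4290 pM.

4290 pM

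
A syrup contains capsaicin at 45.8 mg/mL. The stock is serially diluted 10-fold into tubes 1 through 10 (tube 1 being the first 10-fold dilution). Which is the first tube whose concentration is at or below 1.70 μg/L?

tube 8

Tube n has concentration 45.8 mg/mL / 10ⁿ.
Need 10ⁿ ≥ 45.8 mg/mL / 1.70 μg/L = 2.69 × 10⁷, so n ≥ 7.43.
First such tube: n = 8.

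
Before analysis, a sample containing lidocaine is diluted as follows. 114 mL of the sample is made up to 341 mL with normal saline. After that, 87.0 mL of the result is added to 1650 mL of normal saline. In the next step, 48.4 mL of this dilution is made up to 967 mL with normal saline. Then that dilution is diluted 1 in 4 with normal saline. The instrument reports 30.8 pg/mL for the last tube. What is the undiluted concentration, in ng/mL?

Overall dilution factor = 2.991 × 19.97 × 19.98 × 4 = 4773.
Original = 30.8 pg/mL × 4773 = 1.47 × 10⁵ pg/mL = 147 ng/mL.

147 ng/mL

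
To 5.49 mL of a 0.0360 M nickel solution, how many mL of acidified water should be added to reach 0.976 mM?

197 mL

0.976 mM = 9.76 × 10⁻⁴ M.
V₂ = C₁V₁/C₂ = 0.0360 × 5.49 / 9.76 × 10⁻⁴ = 202 mL.
Diluent to add = V₂ − V₁ = 202 − 5.49 = 197 mL.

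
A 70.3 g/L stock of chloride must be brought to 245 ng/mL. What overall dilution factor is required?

2.87 × 10⁵

Factor = C₀/C_target = 70.3 g/L / 245 ng/mL = 2.87 × 10⁵.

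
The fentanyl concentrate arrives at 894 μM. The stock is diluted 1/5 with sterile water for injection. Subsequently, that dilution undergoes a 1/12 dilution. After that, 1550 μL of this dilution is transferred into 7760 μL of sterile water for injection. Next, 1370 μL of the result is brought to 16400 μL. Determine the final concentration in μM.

Overall dilution factor = 5 × 12 × 6.006 × 11.97 = 4314.
894 μM / 4314 = 0.207 μM.

0.207 μM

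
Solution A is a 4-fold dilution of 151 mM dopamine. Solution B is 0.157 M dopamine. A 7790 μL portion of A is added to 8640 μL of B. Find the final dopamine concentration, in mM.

C_A = 151 mM / 4 = 37.8 mM.
C_B = 0.157 M = 157 mM.
C_mix = (C_A·V_A + C_B·V_B)/(V_A + V_B) = (37.8×7790 + 157×8640) / 16430 = 100 mM.

100 mM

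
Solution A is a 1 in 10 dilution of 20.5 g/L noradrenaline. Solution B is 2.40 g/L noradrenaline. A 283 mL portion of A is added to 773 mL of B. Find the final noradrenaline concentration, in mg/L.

C_A = 20.5 g/L / 10 = 2.05 g/L.
C_mix = (C_A·V_A + C_B·V_B)/(V_A + V_B) = (2.05×283 + 2.40×773) / 1056 = 2.31 g/L = 2310 mg/L.

2310 mg/L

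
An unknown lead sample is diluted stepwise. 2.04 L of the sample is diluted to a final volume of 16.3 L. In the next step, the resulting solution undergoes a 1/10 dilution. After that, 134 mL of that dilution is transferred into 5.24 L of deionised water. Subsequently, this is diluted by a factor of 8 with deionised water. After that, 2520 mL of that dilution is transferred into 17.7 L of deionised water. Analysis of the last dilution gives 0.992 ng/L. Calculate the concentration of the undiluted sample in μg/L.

204 μg/L

Overall dilution factor = 7.990 × 10 × 40.10 × 8 × 8.024 = 2.06 × 10⁵.
Original = 0.992 ng/L × 2.06 × 10⁵ = 2.04 × 10⁵ ng/L = 204 μg/L.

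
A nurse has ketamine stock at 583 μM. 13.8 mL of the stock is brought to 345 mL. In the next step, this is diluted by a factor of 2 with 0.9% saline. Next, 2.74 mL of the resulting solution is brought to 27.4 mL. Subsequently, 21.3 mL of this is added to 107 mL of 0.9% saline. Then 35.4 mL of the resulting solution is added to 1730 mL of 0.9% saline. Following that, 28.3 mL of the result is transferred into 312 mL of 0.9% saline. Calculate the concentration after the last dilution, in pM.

Overall dilution factor = 25 × 2 × 10 × 6.023 × 49.87 × 12.02 = 1.81 × 10⁶.
583 μM / 1.81 × 10⁶ = 3.23 × 10⁻⁴ μM = 323 pM.

323 pM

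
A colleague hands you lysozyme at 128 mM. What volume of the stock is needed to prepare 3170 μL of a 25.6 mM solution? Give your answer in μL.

V₁ = C₂V₂/C₁ = 25.6 × 3170 / 128 = 634 μL.

634 μL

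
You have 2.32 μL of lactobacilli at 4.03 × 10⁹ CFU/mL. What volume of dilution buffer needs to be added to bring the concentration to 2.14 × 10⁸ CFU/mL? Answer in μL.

41.4 μL

V₂ = C₁V₁/C₂ = 4.03 × 10⁹ × 2.32 / 2.14 × 10⁸ = 43.7 μL.
Diluent to add = V₂ − V₁ = 43.7 − 2.32 = 41.4 μL.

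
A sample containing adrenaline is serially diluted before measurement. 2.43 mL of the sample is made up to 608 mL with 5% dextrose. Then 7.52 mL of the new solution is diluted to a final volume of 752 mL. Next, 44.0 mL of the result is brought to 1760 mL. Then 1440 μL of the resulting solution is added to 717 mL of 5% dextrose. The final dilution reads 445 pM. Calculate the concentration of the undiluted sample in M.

0.222 M

Overall dilution factor = 250.2 × 100 × 40 × 498.9 = 4.99 × 10⁸.
Original = 445 pM × 4.99 × 10⁸ = 2.22 × 10¹¹ pM = 0.222 M.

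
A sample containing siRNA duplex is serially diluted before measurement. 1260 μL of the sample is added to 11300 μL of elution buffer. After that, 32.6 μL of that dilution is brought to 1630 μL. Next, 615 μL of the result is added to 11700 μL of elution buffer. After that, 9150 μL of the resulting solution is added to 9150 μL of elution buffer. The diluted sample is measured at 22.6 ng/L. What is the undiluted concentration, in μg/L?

Overall dilution factor = 9.968 × 50 × 20.02 × 2 = 2.00 × 10⁴.
Original = 22.6 ng/L × 2.00 × 10⁴ = 4.51 × 10⁵ ng/L = 451 μg/L.

451 μg/L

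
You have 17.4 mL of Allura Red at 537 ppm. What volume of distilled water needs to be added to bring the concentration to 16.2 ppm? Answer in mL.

V₂ = C₁V₁/C₂ = 537 × 17.4 / 16.2 = 577 mL.
Diluent to add = V₂ − V₁ = 577 − 17.4 = 559 mL.

559 mL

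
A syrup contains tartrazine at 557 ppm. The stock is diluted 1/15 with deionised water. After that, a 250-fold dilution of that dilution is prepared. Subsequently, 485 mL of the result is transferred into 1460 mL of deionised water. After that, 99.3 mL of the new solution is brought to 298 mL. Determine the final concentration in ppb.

12.3 ppb

Overall dilution factor = 15 × 250 × 4.010 × 3.001 = 4.51 × 10⁴.
557 ppm / 4.51 × 10⁴ = 0.0123 ppm = 12.3 ppb.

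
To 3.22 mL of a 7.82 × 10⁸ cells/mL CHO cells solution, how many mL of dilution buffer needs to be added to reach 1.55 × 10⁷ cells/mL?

159 mL

V₂ = C₁V₁/C₂ = 7.82 × 10⁸ × 3.22 / 1.55 × 10⁷ = 162 mL.
Diluent to add = V₂ − V₁ = 162 − 3.22 = 159 mL.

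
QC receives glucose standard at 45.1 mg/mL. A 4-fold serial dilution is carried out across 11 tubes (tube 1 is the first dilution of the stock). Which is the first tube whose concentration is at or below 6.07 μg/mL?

tube 7

Tube n has concentration 45.1 mg/mL / 4ⁿ.
Need 4ⁿ ≥ 45.1 mg/mL / 6.07 μg/mL = 7430, so n ≥ 6.43.
First such tube: n = 7.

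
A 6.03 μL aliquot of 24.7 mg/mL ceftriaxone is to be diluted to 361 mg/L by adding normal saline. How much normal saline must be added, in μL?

361 mg/L = 0.361 mg/mL.
V₂ = C₁V₁/C₂ = 24.7 × 6.03 / 0.361 = 413 μL.
Diluent to add = V₂ − V₁ = 413 − 6.03 = 407 μL.

407 μL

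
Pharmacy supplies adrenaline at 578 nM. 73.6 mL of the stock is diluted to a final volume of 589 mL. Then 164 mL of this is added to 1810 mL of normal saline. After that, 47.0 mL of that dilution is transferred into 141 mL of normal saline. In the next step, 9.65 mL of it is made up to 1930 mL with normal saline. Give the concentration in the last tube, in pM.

Overall dilution factor = 8.003 × 12.04 × 4 × 200 = 7.71 × 10⁴.
578 nM / 7.71 × 10⁴ = 7.50 × 10⁻³ nM = 7.50 pM.

7.50 pM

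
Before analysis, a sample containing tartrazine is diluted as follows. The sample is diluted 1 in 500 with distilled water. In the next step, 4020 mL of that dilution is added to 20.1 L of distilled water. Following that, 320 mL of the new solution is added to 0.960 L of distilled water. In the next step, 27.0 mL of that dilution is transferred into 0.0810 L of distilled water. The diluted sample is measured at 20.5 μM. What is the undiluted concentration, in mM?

Overall dilution factor = 500 × 6 × 4 × 4 = 4.80 × 10⁴.
Original = 20.5 μM × 4.80 × 10⁴ = 9.84 × 10⁵ μM = 984 mM.

984 mM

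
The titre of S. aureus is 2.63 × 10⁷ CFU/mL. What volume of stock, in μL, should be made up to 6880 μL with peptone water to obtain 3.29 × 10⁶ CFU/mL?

861 μL

V₁ = C₂V₂/C₁ = 3.29 × 10⁶ × 6880 / 2.63 × 10⁷ = 861 μL.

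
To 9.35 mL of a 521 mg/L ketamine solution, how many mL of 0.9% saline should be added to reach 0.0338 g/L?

0.0338 g/L = 33.8 mg/L.
V₂ = C₁V₁/C₂ = 521 × 9.35 / 33.8 = 144 mL.
Diluent to add = V₂ − V₁ = 144 − 9.35 = 135 mL.

135 mL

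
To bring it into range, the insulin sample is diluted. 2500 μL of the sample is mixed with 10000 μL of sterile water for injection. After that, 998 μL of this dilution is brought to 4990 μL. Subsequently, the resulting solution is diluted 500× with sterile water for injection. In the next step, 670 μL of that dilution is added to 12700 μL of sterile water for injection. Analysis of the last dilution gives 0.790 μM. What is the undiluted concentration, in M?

0.197 M

Overall dilution factor = 5 × 5 × 500 × 19.96 = 2.49 × 10⁵.
Original = 0.790 μM × 2.49 × 10⁵ = 1.97 × 10⁵ μM = 0.197 M.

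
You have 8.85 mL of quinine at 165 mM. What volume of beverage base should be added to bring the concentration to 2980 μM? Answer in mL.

2980 μM = 2.98 mM.
V₂ = C₁V₁/C₂ = 165 × 8.85 / 2.98 = 490 mL.
Diluent to add = V₂ − V₁ = 490 − 8.85 = 481 mL.

481 mL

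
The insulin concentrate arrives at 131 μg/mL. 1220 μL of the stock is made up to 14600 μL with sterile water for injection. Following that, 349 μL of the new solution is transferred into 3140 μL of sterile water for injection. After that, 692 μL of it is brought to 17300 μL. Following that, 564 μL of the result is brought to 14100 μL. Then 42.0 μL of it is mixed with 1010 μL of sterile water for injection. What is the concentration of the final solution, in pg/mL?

69.9 pg/mL

Overall dilution factor = 11.97 × 9.997 × 25 × 25 × 25.05 = 1.87 × 10⁶.
131 μg/mL / 1.87 × 10⁶ = 6.99 × 10⁻⁵ μg/mL = 69.9 pg/mL.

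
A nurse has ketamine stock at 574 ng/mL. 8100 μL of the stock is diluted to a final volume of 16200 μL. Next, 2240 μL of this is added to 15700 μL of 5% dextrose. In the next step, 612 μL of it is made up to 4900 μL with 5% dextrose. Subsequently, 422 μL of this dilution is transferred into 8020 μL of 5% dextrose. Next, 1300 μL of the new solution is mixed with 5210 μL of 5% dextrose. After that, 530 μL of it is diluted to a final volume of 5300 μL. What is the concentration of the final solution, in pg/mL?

4.47 pg/mL

Overall dilution factor = 2 × 8.009 × 8.007 × 20.00 × 5.008 × 10 = 1.28 × 10⁵.
574 ng/mL / 1.28 × 10⁵ = 4.47 × 10⁻³ ng/mL = 4.47 pg/mL.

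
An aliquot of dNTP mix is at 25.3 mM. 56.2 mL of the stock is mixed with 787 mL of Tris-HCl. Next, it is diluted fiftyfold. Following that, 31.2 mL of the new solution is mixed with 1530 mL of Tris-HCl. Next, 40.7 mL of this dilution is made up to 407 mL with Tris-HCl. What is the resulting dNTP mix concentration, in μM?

Overall dilution factor = 15.00 × 50 × 50.04 × 10 = 3.75 × 10⁵.
25.3 mM / 3.75 × 10⁵ = 6.74 × 10⁻⁵ mM = 0.0674 μM.

0.0674 μM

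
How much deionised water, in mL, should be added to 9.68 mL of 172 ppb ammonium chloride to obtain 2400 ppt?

2400 ppt = 2.40 ppb.
V₂ = C₁V₁/C₂ = 172 × 9.68 / 2.40 = 694 mL.
Diluent to add = V₂ − V₁ = 694 − 9.68 = 684 mL.

684 mL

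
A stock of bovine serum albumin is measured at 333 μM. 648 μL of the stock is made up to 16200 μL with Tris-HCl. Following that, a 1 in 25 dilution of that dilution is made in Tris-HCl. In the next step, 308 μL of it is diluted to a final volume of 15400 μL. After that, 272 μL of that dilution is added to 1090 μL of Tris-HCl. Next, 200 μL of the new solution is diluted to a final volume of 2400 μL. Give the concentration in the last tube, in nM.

Overall dilution factor = 25 × 25 × 50 × 5.007 × 12 = 1.88 × 10⁶.
333 μM / 1.88 × 10⁶ = 1.77 × 10⁻⁴ μM = 0.177 nM.

0.177 nM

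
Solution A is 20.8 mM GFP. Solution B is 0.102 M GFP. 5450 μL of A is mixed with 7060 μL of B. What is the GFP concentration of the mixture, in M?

C_B = 0.102 M = 102 mM.
C_mix = (C_A·V_A + C_B·V_B)/(V_A + V_B) = (20.8×5450 + 102×7060) / 12510 = 66.6 mM = 0.0666 M.

0.0666 M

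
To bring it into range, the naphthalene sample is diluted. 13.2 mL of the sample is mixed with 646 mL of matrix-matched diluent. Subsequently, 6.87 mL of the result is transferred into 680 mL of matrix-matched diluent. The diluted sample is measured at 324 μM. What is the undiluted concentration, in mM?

Overall dilution factor = 49.94 × 99.98 = 4993.
Original = 324 μM × 4993 = 1.62 × 10⁶ μM = 1620 mM.

1620 mM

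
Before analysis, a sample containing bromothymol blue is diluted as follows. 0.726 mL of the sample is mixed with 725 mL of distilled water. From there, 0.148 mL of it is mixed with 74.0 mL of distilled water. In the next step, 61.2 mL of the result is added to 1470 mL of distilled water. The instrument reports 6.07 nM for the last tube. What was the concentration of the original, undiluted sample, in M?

0.0761 M

Overall dilution factor = 999.6 × 501 × 25.02 = 1.25 × 10⁷.
Original = 6.07 nM × 1.25 × 10⁷ = 7.61 × 10⁷ nM = 0.0761 M.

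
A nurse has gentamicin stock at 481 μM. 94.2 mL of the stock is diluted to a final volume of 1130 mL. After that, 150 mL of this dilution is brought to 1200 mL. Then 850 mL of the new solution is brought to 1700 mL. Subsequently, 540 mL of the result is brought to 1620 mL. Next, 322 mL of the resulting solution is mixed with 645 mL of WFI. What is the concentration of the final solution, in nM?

278 nM

Overall dilution factor = 12.00 × 8 × 2 × 3 × 3.003 = 1729.
481 μM / 1729 = 0.278 μM = 278 nM.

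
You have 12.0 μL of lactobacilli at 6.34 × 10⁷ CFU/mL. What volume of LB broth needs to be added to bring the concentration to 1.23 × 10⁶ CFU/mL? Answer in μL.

607 μL

V₂ = C₁V₁/C₂ = 6.34 × 10⁷ × 12.0 / 1.23 × 10⁶ = 619 μL.
Diluent to add = V₂ − V₁ = 619 − 12.0 = 607 μL.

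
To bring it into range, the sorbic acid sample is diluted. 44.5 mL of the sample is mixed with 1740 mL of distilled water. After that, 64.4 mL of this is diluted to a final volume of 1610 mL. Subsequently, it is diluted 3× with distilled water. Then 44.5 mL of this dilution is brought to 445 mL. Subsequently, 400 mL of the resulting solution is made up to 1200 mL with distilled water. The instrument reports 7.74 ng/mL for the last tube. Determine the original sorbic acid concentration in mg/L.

698 mg/L

Overall dilution factor = 40.10 × 25 × 3 × 10 × 3 = 9.02 × 10⁴.
Original = 7.74 ng/mL × 9.02 × 10⁴ = 6.98 × 10⁵ ng/mL = 698 mg/L.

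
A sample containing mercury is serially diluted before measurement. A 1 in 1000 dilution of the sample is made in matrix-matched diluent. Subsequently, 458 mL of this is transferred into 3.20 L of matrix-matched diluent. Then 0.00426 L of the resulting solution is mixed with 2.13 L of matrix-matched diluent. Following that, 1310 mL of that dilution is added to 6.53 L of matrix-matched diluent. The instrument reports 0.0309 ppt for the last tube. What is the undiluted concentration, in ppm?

0.740 ppm

Overall dilution factor = 1000 × 7.987 × 501 × 5.985 = 2.39 × 10⁷.
Original = 0.0309 ppt × 2.39 × 10⁷ = 7.40 × 10⁵ ppt = 0.740 ppm.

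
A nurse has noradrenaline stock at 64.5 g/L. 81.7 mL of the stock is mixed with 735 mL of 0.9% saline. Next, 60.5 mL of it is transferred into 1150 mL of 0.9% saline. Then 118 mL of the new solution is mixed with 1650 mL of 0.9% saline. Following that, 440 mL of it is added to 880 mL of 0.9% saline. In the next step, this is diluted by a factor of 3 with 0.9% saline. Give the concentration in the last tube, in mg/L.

2.39 mg/L

Overall dilution factor = 9.996 × 20.01 × 14.98 × 3 × 3 = 2.70 × 10⁴.
64.5 g/L / 2.70 × 10⁴ = 2.39 × 10⁻³ g/L = 2.39 mg/L.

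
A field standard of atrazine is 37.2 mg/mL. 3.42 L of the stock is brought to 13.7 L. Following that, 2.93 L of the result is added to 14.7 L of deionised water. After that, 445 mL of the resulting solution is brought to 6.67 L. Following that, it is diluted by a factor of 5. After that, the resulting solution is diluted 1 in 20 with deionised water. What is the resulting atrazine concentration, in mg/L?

1.03 mg/L

Overall dilution factor = 4.006 × 6.017 × 14.99 × 5 × 20 = 3.61 × 10⁴.
37.2 mg/mL / 3.61 × 10⁴ = 1.03 × 10⁻³ mg/mL = 1.03 mg/L.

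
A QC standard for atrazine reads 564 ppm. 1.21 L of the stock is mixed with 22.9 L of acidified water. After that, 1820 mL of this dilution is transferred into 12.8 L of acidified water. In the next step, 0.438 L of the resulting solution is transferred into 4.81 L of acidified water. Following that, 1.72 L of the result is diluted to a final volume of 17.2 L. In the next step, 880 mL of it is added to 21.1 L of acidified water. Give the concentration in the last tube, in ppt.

Overall dilution factor = 19.93 × 8.033 × 11.98 × 10 × 24.98 = 4.79 × 10⁵.
564 ppm / 4.79 × 10⁵ = 1.18 × 10⁻³ ppm = 1180 ppt.

1180 ppt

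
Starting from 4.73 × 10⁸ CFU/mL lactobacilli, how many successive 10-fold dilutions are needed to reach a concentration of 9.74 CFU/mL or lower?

Need 10ⁿ ≥ 4.86 × 10⁷, so n ≥ log(4.86 × 10⁷)/log(10) = 7.69.
Minimum whole steps: n = 8.

8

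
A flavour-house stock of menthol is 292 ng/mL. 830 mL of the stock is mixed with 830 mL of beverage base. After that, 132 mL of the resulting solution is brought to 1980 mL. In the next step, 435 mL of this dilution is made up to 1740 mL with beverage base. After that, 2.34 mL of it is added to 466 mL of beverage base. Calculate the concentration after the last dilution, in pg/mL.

Overall dilution factor = 2 × 15 × 4 × 200.1 = 2.40 × 10⁴.
292 ng/mL / 2.40 × 10⁴ = 0.0122 ng/mL = 12.2 pg/mL.

12.2 pg/mL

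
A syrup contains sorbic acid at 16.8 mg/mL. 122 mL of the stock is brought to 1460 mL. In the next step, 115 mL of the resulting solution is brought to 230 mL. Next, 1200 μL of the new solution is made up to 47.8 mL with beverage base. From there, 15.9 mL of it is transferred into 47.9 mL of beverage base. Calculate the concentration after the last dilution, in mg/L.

4.39 mg/L

Overall dilution factor = 11.97 × 2 × 39.83 × 4.013 = 3826.
16.8 mg/mL / 3826 = 4.39 × 10⁻³ mg/mL = 4.39 mg/L.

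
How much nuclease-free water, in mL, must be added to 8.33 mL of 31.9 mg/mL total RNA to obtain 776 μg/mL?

776 μg/mL = 0.776 mg/mL.
V₂ = C₁V₁/C₂ = 31.9 × 8.33 / 0.776 = 342 mL.
Diluent to add = V₂ − V₁ = 342 − 8.33 = 334 mL.

334 mL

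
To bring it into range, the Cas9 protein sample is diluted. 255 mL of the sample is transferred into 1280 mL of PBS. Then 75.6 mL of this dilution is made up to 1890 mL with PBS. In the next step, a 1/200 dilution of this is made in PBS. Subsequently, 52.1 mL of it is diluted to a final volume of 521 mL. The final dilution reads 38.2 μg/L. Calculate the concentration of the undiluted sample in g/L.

11.5 g/L

Overall dilution factor = 6.020 × 25 × 200 × 10 = 3.01 × 10⁵.
Original = 38.2 μg/L × 3.01 × 10⁵ = 1.15 × 10⁷ μg/L = 11.5 g/L.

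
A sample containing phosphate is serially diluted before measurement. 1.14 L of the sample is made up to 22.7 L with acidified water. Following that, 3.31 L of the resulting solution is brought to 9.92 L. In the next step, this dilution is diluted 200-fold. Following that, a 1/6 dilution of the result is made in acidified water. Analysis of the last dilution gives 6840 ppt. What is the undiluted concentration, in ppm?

490 ppm

Overall dilution factor = 19.91 × 2.997 × 200 × 6 = 7.16 × 10⁴.
Original = 6840 ppt × 7.16 × 10⁴ = 4.90 × 10⁸ ppt = 490 ppm.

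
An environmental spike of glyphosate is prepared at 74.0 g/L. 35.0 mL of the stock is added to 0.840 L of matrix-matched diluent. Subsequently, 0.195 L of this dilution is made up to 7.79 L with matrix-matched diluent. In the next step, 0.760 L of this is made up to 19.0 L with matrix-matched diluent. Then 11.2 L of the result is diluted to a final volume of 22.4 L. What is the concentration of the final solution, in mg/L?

Overall dilution factor = 25 × 39.95 × 25 × 2 = 4.99 × 10⁴.
74.0 g/L / 4.99 × 10⁴ = 1.48 × 10⁻³ g/L = 1.48 mg/L.

1.48 mg/L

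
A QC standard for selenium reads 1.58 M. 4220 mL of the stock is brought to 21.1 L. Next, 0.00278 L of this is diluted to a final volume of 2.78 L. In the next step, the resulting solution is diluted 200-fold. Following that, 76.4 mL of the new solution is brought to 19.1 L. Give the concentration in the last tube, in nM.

6.32 nM

Overall dilution factor = 5 × 1000 × 200 × 250 = 2.50 × 10⁸.
1.58 M / 2.50 × 10⁸ = 6.32 × 10⁻⁹ M = 6.32 nM.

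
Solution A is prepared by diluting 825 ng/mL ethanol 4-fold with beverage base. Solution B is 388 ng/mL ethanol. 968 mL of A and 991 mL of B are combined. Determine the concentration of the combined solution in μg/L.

298 μg/L

C_A = 825 ng/mL / 4 = 206 ng/mL.
C_mix = (C_A·V_A + C_B·V_B)/(V_A + V_B) = (206×968 + 388×991) / 1959 = 298 ng/mL = 298 μg/L.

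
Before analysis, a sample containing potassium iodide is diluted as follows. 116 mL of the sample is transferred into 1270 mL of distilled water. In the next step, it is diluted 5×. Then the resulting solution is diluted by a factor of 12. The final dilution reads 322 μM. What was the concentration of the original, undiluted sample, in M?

Overall dilution factor = 11.95 × 5 × 12 = 717.
Original = 322 μM × 717 = 2.31 × 10⁵ μM = 0.231 M.

0.231 M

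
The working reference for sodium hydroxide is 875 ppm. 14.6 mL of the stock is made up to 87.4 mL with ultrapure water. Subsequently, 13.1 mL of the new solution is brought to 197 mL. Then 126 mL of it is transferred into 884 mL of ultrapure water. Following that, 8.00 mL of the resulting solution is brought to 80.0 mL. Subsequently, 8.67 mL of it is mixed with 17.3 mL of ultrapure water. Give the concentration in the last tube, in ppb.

Overall dilution factor = 5.986 × 15.04 × 8.016 × 10 × 2.995 = 2.16 × 10⁴.
875 ppm / 2.16 × 10⁴ = 0.0405 ppm = 40.5 ppb.

40.5 ppb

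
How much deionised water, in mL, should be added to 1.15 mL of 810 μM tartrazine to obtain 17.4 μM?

V₂ = C₁V₁/C₂ = 810 × 1.15 / 17.4 = 53.5 mL.
Diluent to add = V₂ − V₁ = 53.5 − 1.15 = 52.4 mL.

52.4 mL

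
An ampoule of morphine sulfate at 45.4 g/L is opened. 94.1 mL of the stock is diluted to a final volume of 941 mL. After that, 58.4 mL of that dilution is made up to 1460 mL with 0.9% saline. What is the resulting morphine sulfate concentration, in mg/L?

182 mg/L

Overall dilution factor = 10 × 25 = 250.
45.4 g/L / 250 = 0.182 g/L = 182 mg/L.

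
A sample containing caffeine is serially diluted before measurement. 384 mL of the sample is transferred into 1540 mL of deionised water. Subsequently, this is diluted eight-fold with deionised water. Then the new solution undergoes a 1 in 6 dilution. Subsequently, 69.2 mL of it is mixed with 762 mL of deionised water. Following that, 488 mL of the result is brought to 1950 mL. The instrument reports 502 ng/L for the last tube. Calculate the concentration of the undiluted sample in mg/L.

5.79 mg/L

Overall dilution factor = 5.010 × 8 × 6 × 12.01 × 3.996 = 1.15 × 10⁴.
Original = 502 ng/L × 1.15 × 10⁴ = 5.79 × 10⁶ ng/L = 5.79 mg/L.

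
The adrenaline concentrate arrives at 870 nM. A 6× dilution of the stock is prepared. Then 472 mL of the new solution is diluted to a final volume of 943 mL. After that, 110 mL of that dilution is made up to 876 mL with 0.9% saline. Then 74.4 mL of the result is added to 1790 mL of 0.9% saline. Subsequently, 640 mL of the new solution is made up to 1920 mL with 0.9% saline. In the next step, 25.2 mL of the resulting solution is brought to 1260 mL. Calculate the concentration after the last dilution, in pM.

Overall dilution factor = 6 × 1.998 × 7.964 × 25.06 × 3 × 50 = 3.59 × 10⁵.
870 nM / 3.59 × 10⁵ = 2.42 × 10⁻³ nM = 2.42 pM.

2.42 pM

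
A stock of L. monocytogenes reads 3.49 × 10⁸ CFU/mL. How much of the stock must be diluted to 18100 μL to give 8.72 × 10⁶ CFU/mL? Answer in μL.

V₁ = C₂V₂/C₁ = 8.72 × 10⁶ × 18100 / 3.49 × 10⁸ = 452 μL.

452 μL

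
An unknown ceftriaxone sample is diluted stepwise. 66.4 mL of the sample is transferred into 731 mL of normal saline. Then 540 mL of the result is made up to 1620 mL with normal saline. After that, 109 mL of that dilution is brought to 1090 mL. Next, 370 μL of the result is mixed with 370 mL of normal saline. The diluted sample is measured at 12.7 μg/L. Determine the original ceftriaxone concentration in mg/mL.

Overall dilution factor = 12.01 × 3 × 10 × 1001 = 3.61 × 10⁵.
Original = 12.7 μg/L × 3.61 × 10⁵ = 4.58 × 10⁶ μg/L = 4.58 mg/mL.

4.58 mg/mL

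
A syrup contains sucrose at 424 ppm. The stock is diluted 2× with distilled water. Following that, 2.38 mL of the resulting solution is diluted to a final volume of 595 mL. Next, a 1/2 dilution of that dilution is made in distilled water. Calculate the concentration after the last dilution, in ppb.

Overall dilution factor = 2 × 250 × 2 = 1000.
424 ppm / 1000 = 0.424 ppm = 424 ppb.

424 ppb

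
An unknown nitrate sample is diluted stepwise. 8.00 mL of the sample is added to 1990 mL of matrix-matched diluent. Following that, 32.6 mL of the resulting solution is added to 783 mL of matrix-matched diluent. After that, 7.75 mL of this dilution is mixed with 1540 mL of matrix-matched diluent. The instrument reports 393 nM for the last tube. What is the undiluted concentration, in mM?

Overall dilution factor = 249.8 × 25.02 × 199.7 = 1.25 × 10⁶.
Original = 393 nM × 1.25 × 10⁶ = 4.90 × 10⁸ nM = 490 mM.

490 mM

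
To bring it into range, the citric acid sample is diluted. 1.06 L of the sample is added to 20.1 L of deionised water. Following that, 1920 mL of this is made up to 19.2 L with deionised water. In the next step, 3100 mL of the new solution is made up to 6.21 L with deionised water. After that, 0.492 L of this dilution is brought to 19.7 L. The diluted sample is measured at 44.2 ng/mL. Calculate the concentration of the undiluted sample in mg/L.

708 mg/L

Overall dilution factor = 19.96 × 10 × 2.003 × 40.04 = 1.60 × 10⁴.
Original = 44.2 ng/mL × 1.60 × 10⁴ = 7.08 × 10⁵ ng/mL = 708 mg/L.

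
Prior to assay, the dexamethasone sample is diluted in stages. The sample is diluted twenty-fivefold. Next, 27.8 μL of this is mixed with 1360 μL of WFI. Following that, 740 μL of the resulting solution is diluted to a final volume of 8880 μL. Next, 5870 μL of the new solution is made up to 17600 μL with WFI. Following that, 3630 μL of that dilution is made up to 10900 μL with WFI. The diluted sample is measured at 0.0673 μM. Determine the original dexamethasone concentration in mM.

9.07 mM

Overall dilution factor = 25 × 49.92 × 12 × 2.998 × 3.003 = 1.35 × 10⁵.
Original = 0.0673 μM × 1.35 × 10⁵ = 9074 μM = 9.07 mM.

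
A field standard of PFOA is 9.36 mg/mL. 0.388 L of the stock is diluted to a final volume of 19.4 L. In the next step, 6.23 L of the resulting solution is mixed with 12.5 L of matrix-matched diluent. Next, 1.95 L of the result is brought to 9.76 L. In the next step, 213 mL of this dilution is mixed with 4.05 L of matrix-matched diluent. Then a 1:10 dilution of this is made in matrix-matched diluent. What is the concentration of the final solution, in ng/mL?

62.2 ng/mL

Overall dilution factor = 50 × 3.006 × 5.005 × 20.01 × 10 = 1.51 × 10⁵.
9.36 mg/mL / 1.51 × 10⁵ = 6.22 × 10⁻⁵ mg/mL = 62.2 ng/mL.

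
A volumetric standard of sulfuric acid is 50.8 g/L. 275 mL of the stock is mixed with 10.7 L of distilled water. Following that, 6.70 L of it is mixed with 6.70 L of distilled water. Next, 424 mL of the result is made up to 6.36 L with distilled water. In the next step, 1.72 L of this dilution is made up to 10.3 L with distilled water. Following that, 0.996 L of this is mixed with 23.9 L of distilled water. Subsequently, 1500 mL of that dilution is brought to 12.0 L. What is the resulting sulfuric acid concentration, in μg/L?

35.4 μg/L

Overall dilution factor = 39.91 × 2 × 15 × 5.988 × 25.00 × 8 = 1.43 × 10⁶.
50.8 g/L / 1.43 × 10⁶ = 3.54 × 10⁻⁵ g/L = 35.4 μg/L.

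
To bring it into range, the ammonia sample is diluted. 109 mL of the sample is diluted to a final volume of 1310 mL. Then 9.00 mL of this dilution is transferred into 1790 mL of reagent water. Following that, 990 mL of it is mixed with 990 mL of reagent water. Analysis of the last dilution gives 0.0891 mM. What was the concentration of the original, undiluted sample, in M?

Overall dilution factor = 12.02 × 199.9 × 2 = 4805.
Original = 0.0891 mM × 4805 = 428 mM = 0.428 M.

0.428 M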